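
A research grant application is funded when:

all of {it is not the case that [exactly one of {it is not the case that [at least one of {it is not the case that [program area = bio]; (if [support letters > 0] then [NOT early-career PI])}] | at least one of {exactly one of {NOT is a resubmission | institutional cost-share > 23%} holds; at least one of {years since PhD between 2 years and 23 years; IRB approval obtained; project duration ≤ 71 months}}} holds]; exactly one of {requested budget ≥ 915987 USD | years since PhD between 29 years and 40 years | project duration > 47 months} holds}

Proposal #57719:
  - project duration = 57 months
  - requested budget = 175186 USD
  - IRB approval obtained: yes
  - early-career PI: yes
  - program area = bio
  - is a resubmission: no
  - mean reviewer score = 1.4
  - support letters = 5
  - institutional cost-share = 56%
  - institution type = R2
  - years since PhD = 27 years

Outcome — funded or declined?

Atomic conditions:
  program area = bio: bio == bio is true
  support letters > 0: 5 > 0 is true
  NOT early-career PI: yes → false
  NOT is a resubmission: no → true
  institutional cost-share > 23%: 56 > 23 is true
  years since PhD between 2 years and 23 years: 27 in [2, 23] is false
  IRB approval obtained: yes → true
  project duration ≤ 71 months: 57 ≤ 71 is true
  requested budget ≥ 915987 USD: 175186 ≥ 915987 is false
  years since PhD between 29 years and 40 years: 27 in [29, 40] is false
  project duration > 47 months: 57 > 47 is true
Combine:
[1.1.1.1.1] NOT true = false
[1.1.1.1.2] true → false = false
[1.1.1.1] false OR false = false
[1.1.1] NOT false = true
[1.1.2.1] exactly-one(true, true) = false
[1.1.2.2] false OR true OR true = true
[1.1.2] false OR true = true
[1.1] exactly-one(true, true) = false
[1] NOT false = true
[2] exactly-one(false, false, true) = true
[root] true AND true = true
Overall: true → funded

Funded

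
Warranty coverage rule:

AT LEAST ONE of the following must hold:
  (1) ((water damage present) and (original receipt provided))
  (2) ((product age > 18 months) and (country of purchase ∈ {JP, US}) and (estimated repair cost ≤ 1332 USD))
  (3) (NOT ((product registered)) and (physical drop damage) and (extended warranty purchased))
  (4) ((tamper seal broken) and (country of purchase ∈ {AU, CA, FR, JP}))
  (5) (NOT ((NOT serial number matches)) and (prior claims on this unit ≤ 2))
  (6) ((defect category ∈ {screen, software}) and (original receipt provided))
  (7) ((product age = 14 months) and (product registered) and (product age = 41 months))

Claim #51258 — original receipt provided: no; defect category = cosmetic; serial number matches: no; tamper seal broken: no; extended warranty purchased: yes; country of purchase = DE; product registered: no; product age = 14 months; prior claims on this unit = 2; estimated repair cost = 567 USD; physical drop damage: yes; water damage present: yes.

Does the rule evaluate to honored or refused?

Atomic conditions:
  water damage present: yes → true
  original receipt provided: no → false
  product age > 18 months: 14 > 18 is false
  country of purchase ∈ {JP, US}: DE is not in the set → false
  estimated repair cost ≤ 1332 USD: 567 ≤ 1332 is true
  product registered: no → false
  physical drop damage: yes → true
  extended warranty purchased: yes → true
  tamper seal broken: no → false
  country of purchase ∈ {AU, CA, FR, JP}: DE is not in the set → false
  NOT serial number matches: no → true
  prior claims on this unit ≤ 2: 2 ≤ 2 is true
  defect category ∈ {screen, software}: cosmetic is not in the set → false
  product age = 14 months: 14 == 14 is true
  product age = 41 months: 14 == 41 is false
Combine:
[1] true AND false = false
[2] false AND false AND true = false
[3.1] NOT false = true
[3] true AND true AND true = true
[4] false AND false = false
[5.1] NOT true = false
[5] false AND true = false
[6] false AND false = false
[7] true AND false AND false = false
[root] false OR false OR true OR false OR false OR false OR false = true
Overall: true → honored

Honored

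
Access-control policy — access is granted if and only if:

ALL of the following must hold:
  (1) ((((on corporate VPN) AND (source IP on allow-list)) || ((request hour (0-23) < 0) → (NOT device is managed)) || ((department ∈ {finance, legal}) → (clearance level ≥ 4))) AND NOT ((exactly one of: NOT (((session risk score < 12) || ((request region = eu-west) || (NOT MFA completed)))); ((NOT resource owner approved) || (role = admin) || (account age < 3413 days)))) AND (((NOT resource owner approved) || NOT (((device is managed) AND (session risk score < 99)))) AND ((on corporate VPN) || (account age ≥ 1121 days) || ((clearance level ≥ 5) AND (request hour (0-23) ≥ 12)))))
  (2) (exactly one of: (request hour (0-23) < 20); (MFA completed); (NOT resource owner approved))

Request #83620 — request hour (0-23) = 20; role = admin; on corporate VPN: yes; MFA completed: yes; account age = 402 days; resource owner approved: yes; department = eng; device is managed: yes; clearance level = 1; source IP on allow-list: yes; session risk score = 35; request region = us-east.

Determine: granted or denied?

Denied

Atomic conditions:
  on corporate VPN: yes → true
  source IP on allow-list: yes → true
  request hour (0-23) < 0: 20 < 0 is false
  NOT device is managed: yes → false
  department ∈ {finance, legal}: eng is not in the set → false
  clearance level ≥ 4: 1 ≥ 4 is false
  session risk score < 12: 35 < 12 is false
  request region = eu-west: us-east == eu-west is false
  NOT MFA completed: yes → false
  NOT resource owner approved: yes → false
  role = admin: admin == admin is true
  account age < 3413 days: 402 < 3413 is true
  device is managed: yes → true
  session risk score < 99: 35 < 99 is true
  account age ≥ 1121 days: 402 ≥ 1121 is false
  clearance level ≥ 5: 1 ≥ 5 is false
  request hour (0-23) ≥ 12: 20 ≥ 12 is true
  request hour (0-23) < 20: 20 < 20 is false
  MFA completed: yes → true
Combine:
[1.1.1] true AND true = true
[1.1.2] false → false (antecedent false ⇒ implication holds) = true
[1.1.3] false → false (antecedent false ⇒ implication holds) = true
[1.1] true OR true OR true = true
[1.2.1.1.1.2] false OR false = false
[1.2.1.1.1] false OR false = false
[1.2.1.1] NOT false = true
[1.2.1.2] false OR true OR true = true
[1.2.1] exactly-one(true, true) = false
[1.2] NOT false = true
[1.3.1.2.1] true AND true = true
[1.3.1.2] NOT true = false
[1.3.1] false OR false = false
[1.3.2.3] false AND true = false
[1.3.2] true OR false OR false = true
[1.3] false AND true = false
[1] true AND true AND false = false
[2] exactly-one(false, true, false) = true
[root] false AND true = false
Overall: false → denied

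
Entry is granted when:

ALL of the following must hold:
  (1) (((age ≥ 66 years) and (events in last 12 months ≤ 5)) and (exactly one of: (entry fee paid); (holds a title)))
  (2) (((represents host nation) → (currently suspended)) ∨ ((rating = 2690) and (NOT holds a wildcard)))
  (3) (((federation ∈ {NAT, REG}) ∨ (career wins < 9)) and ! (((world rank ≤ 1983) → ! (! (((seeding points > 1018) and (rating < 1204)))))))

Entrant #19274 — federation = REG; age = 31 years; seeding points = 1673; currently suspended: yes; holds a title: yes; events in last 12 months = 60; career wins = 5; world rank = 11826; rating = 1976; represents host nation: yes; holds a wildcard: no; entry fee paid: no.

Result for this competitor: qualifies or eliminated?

Eliminated

Atomic conditions:
  age ≥ 66 years: 31 ≥ 66 is false
  events in last 12 months ≤ 5: 60 ≤ 5 is false
  entry fee paid: no → false
  holds a title: yes → true
  represents host nation: yes → true
  currently suspended: yes → true
  rating = 2690: 1976 == 2690 is false
  NOT holds a wildcard: no → true
  federation ∈ {NAT, REG}: REG is in the set → true
  career wins < 9: 5 < 9 is true
  world rank ≤ 1983: 11826 ≤ 1983 is false
  seeding points > 1018: 1673 > 1018 is true
  rating < 1204: 1976 < 1204 is false
Combine:
[1.1] false AND false = false
[1.2] exactly-one(false, true) = true
[1] false AND true = false
[2.1] true → true = true
[2.2] false AND true = false
[2] true OR false = true
[3.1] true OR true = true
[3.2.1.2.1.1] true AND false = false
[3.2.1.2.1] NOT false = true
[3.2.1.2] NOT true = false
[3.2.1] false → false (antecedent false ⇒ implication holds) = true
[3.2] NOT true = false
[3] true AND false = false
[root] false AND true AND false = false
Overall: false → eliminated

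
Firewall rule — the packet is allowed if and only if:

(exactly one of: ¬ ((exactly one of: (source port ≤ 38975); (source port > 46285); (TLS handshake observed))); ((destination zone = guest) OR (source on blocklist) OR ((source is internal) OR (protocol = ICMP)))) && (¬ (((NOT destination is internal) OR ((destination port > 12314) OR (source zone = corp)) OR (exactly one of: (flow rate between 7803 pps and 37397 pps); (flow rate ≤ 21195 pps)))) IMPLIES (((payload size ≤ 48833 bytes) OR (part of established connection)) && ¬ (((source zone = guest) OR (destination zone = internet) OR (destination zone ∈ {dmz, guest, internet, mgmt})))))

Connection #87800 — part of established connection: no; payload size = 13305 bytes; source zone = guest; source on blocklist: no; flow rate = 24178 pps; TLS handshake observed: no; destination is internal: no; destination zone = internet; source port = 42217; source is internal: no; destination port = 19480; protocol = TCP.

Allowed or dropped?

Atomic conditions:
  source port ≤ 38975: 42217 ≤ 38975 is false
  source port > 46285: 42217 > 46285 is false
  TLS handshake observed: no → false
  destination zone = guest: internet == guest is false
  source on blocklist: no → false
  source is internal: no → false
  protocol = ICMP: TCP == ICMP is false
  NOT destination is internal: no → true
  destination port > 12314: 19480 > 12314 is true
  source zone = corp: guest == corp is false
  flow rate between 7803 pps and 37397 pps: 24178 in [7803, 37397] is true
  flow rate ≤ 21195 pps: 24178 ≤ 21195 is false
  payload size ≤ 48833 bytes: 13305 ≤ 48833 is true
  part of established connection: no → false
  source zone = guest: guest == guest is true
  destination zone = internet: internet == internet is true
  destination zone ∈ {dmz, guest, internet, mgmt}: internet is in the set → true
Combine:
[1.1.1] exactly-one(false, false, false) = false
[1.1] NOT false = true
[1.2.3] false OR false = false
[1.2] false OR false OR false = false
[1] exactly-one(true, false) = true
[2.1.1.2] true OR false = true
[2.1.1.3] exactly-one(true, false) = true
[2.1.1] true OR true OR true = true
[2.1] NOT true = false
[2.2.1] true OR false = true
[2.2.2.1] true OR true OR true = true
[2.2.2] NOT true = false
[2.2] true AND false = false
[2] false → false (antecedent false ⇒ implication holds) = true
[root] true AND true = true
Overall: true → allowed

Allowed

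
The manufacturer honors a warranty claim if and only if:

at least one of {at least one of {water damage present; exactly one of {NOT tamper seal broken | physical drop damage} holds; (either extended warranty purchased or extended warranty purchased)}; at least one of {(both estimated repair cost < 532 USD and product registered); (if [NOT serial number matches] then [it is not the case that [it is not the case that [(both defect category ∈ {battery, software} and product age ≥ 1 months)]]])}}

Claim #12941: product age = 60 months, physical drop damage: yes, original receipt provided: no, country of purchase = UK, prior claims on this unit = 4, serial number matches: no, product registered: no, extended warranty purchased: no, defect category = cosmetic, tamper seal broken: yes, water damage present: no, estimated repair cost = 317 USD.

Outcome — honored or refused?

Honored

Atomic conditions:
  water damage present: no → false
  NOT tamper seal broken: yes → false
  physical drop damage: yes → true
  extended warranty purchased: no → false
  estimated repair cost < 532 USD: 317 < 532 is true
  product registered: no → false
  NOT serial number matches: no → true
  defect category ∈ {battery, software}: cosmetic is not in the set → false
  product age ≥ 1 months: 60 ≥ 1 is true
Combine:
[1.2] exactly-one(false, true) = true
[1.3] false OR false = false
[1] false OR true OR false = true
[2.1] true AND false = false
[2.2.2.1.1] false AND true = false
[2.2.2.1] NOT false = true
[2.2.2] NOT true = false
[2.2] true → false = false
[2] false OR false = false
[root] true OR false = true
Overall: true → honored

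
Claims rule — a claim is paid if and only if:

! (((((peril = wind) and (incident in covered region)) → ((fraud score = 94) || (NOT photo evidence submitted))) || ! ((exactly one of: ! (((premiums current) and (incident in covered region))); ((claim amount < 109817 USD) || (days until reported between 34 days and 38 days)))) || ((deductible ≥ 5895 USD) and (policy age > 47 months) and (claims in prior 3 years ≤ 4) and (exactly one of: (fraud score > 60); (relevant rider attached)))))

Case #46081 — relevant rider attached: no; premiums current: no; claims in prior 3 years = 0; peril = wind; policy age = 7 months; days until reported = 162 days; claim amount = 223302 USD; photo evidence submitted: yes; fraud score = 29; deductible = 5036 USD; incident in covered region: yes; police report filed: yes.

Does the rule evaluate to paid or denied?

Paid

Atomic conditions:
  peril = wind: wind == wind is true
  incident in covered region: yes → true
  fraud score = 94: 29 == 94 is false
  NOT photo evidence submitted: yes → false
  premiums current: no → false
  claim amount < 109817 USD: 223302 < 109817 is false
  days until reported between 34 days and 38 days: 162 in [34, 38] is false
  deductible ≥ 5895 USD: 5036 ≥ 5895 is false
  policy age > 47 months: 7 > 47 is false
  claims in prior 3 years ≤ 4: 0 ≤ 4 is true
  fraud score > 60: 29 > 60 is false
  relevant rider attached: no → false
Combine:
[1.1.1] true AND true = true
[1.1.2] false OR false = false
[1.1] true → false = false
[1.2.1.1.1] false AND true = false
[1.2.1.1] NOT false = true
[1.2.1.2] false OR false = false
[1.2.1] exactly-one(true, false) = true
[1.2] NOT true = false
[1.3.4] exactly-one(false, false) = false
[1.3] false AND false AND true AND false = false
[1] false OR false OR false = false
[root] NOT false = true
Overall: true → paid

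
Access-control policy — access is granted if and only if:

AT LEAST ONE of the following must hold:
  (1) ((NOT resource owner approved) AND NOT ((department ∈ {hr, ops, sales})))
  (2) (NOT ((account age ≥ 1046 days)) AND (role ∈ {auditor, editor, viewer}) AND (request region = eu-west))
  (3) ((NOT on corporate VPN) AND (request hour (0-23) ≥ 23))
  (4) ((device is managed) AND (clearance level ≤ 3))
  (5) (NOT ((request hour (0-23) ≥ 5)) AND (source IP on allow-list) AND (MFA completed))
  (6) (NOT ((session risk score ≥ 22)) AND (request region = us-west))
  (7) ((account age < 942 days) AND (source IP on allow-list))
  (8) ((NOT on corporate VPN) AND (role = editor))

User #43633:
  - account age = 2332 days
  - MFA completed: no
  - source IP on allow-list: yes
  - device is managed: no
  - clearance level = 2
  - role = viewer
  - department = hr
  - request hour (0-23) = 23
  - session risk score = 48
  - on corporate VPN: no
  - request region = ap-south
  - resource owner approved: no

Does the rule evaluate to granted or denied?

Atomic conditions:
  NOT resource owner approved: no → true
  department ∈ {hr, ops, sales}: hr is in the set → true
  account age ≥ 1046 days: 2332 ≥ 1046 is true
  role ∈ {auditor, editor, viewer}: viewer is in the set → true
  request region = eu-west: ap-south == eu-west is false
  NOT on corporate VPN: no → true
  request hour (0-23) ≥ 23: 23 ≥ 23 is true
  device is managed: no → false
  clearance level ≤ 3: 2 ≤ 3 is true
  request hour (0-23) ≥ 5: 23 ≥ 5 is true
  source IP on allow-list: yes → true
  MFA completed: no → false
  session risk score ≥ 22: 48 ≥ 22 is true
  request region = us-west: ap-south == us-west is false
  account age < 942 days: 2332 < 942 is false
  role = editor: viewer == editor is false
Combine:
[1.2] NOT true = false
[1] true AND false = false
[2.1] NOT true = false
[2] false AND true AND false = false
[3] true AND true = true
[4] false AND true = false
[5.1] NOT true = false
[5] false AND true AND false = false
[6.1] NOT true = false
[6] false AND false = false
[7] false AND true = false
[8] true AND false = false
[root] false OR false OR true OR false OR false OR false OR false OR false = true
Overall: true → granted

Granted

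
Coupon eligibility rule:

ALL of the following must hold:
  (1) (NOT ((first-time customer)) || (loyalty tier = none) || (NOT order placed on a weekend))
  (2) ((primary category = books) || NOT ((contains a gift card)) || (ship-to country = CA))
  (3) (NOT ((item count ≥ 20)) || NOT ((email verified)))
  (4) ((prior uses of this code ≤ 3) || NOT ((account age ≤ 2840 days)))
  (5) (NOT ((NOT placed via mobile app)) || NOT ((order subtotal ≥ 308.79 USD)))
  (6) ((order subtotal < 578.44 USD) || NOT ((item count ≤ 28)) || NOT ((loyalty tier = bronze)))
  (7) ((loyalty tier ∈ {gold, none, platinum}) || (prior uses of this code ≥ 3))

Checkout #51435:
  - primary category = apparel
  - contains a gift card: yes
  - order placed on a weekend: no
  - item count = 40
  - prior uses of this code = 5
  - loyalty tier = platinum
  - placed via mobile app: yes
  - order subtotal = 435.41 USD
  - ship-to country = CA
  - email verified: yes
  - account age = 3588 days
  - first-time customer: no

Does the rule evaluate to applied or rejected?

Rejected

Atomic conditions:
  first-time customer: no → false
  loyalty tier = none: platinum == none is false
  NOT order placed on a weekend: no → true
  primary category = books: apparel == books is false
  contains a gift card: yes → true
  ship-to country = CA: CA == CA is true
  item count ≥ 20: 40 ≥ 20 is true
  email verified: yes → true
  prior uses of this code ≤ 3: 5 ≤ 3 is false
  account age ≤ 2840 days: 3588 ≤ 2840 is false
  NOT placed via mobile app: yes → false
  order subtotal ≥ 308.79 USD: 435.41 ≥ 308.79 is true
  order subtotal < 578.44 USD: 435.41 < 578.44 is true
  item count ≤ 28: 40 ≤ 28 is false
  loyalty tier = bronze: platinum == bronze is false
  loyalty tier ∈ {gold, none, platinum}: platinum is in the set → true
  prior uses of this code ≥ 3: 5 ≥ 3 is true
Combine:
[1.1] NOT false = true
[1] true OR false OR true = true
[2.2] NOT true = false
[2] false OR false OR true = true
[3.1] NOT true = false
[3.2] NOT true = false
[3] false OR false = false
[4.2] NOT false = true
[4] false OR true = true
[5.1] NOT false = true
[5.2] NOT true = false
[5] true OR false = true
[6.2] NOT false = true
[6.3] NOT false = true
[6] true OR true OR true = true
[7] true OR true = true
[root] true AND true AND false AND true AND true AND true AND true = false
Overall: false → rejected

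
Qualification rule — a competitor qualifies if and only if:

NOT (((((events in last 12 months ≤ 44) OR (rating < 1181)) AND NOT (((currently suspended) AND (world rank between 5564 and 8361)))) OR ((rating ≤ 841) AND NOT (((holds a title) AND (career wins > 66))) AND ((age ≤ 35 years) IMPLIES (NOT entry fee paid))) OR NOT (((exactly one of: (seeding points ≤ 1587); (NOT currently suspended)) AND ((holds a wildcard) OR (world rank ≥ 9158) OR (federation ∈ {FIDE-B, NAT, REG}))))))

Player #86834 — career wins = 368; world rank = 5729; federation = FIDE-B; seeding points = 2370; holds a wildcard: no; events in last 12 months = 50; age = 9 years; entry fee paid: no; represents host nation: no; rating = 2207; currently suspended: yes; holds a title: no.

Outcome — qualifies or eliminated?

Eliminated

Atomic conditions:
  events in last 12 months ≤ 44: 50 ≤ 44 is false
  rating < 1181: 2207 < 1181 is false
  currently suspended: yes → true
  world rank between 5564 and 8361: 5729 in [5564, 8361] is true
  rating ≤ 841: 2207 ≤ 841 is false
  holds a title: no → false
  career wins > 66: 368 > 66 is true
  age ≤ 35 years: 9 ≤ 35 is true
  NOT entry fee paid: no → true
  seeding points ≤ 1587: 2370 ≤ 1587 is false
  NOT currently suspended: yes → false
  holds a wildcard: no → false
  world rank ≥ 9158: 5729 ≥ 9158 is false
  federation ∈ {FIDE-B, NAT, REG}: FIDE-B is in the set → true
Combine:
[1.1.1] false OR false = false
[1.1.2.1] true AND true = true
[1.1.2] NOT true = false
[1.1] false AND false = false
[1.2.2.1] false AND true = false
[1.2.2] NOT false = true
[1.2.3] true → true = true
[1.2] false AND true AND true = false
[1.3.1.1] exactly-one(false, false) = false
[1.3.1.2] false OR false OR true = true
[1.3.1] false AND true = false
[1.3] NOT false = true
[1] false OR false OR true = true
[root] NOT true = false
Overall: false → eliminated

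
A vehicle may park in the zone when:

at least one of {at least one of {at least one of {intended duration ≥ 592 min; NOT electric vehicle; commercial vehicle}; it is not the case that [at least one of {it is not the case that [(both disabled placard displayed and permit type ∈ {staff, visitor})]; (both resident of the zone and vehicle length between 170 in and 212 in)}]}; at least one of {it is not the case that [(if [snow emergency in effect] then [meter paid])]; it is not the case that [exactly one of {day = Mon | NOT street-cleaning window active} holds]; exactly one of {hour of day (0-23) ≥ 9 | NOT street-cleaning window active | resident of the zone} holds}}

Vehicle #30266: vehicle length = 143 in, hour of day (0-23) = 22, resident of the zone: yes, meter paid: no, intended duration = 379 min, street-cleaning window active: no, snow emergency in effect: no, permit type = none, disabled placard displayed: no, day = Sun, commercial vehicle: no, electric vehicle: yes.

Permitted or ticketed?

Atomic conditions:
  intended duration ≥ 592 min: 379 ≥ 592 is false
  NOT electric vehicle: yes → false
  commercial vehicle: no → false
  disabled placard displayed: no → false
  permit type ∈ {staff, visitor}: none is not in the set → false
  resident of the zone: yes → true
  vehicle length between 170 in and 212 in: 143 in [170, 212] is false
  snow emergency in effect: no → false
  meter paid: no → false
  day = Mon: Sun == Mon is false
  NOT street-cleaning window active: no → true
  hour of day (0-23) ≥ 9: 22 ≥ 9 is true
Combine:
[1.1] false OR false OR false = false
[1.2.1.1.1] false AND false = false
[1.2.1.1] NOT false = true
[1.2.1.2] true AND false = false
[1.2.1] true OR false = true
[1.2] NOT true = false
[1] false OR false = false
[2.1.1] false → false (antecedent false ⇒ implication holds) = true
[2.1] NOT true = false
[2.2.1] exactly-one(false, true) = true
[2.2] NOT true = false
[2.3] exactly-one(true, true, true) = false
[2] false OR false OR false = false
[root] false OR false = false
Overall: false → ticketed

Ticketed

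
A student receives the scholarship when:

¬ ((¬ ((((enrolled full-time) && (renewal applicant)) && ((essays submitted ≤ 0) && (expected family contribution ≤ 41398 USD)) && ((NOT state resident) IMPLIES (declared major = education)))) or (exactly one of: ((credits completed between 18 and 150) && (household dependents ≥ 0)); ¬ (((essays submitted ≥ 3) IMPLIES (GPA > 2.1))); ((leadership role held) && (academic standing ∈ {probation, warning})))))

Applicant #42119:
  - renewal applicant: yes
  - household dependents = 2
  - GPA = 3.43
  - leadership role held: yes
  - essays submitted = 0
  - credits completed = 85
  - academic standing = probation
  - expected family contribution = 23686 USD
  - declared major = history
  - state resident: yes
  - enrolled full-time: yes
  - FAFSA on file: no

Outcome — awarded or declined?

Atomic conditions:
  enrolled full-time: yes → true
  renewal applicant: yes → true
  essays submitted ≤ 0: 0 ≤ 0 is true
  expected family contribution ≤ 41398 USD: 23686 ≤ 41398 is true
  NOT state resident: yes → false
  declared major = education: history == education is false
  credits completed between 18 and 150: 85 in [18, 150] is true
  household dependents ≥ 0: 2 ≥ 0 is true
  essays submitted ≥ 3: 0 ≥ 3 is false
  GPA > 2.1: 3.43 > 2.1 is true
  leadership role held: yes → true
  academic standing ∈ {probation, warning}: probation is in the set → true
Combine:
[1.1.1.1] true AND true = true
[1.1.1.2] true AND true = true
[1.1.1.3] false → false (antecedent false ⇒ implication holds) = true
[1.1.1] true AND true AND true = true
[1.1] NOT true = false
[1.2.1] true AND true = true
[1.2.2.1] false → true (antecedent false ⇒ implication holds) = true
[1.2.2] NOT true = false
[1.2.3] true AND true = true
[1.2] exactly-one(true, false, true) = false
[1] false OR false = false
[root] NOT false = true
Overall: true → awarded

Awarded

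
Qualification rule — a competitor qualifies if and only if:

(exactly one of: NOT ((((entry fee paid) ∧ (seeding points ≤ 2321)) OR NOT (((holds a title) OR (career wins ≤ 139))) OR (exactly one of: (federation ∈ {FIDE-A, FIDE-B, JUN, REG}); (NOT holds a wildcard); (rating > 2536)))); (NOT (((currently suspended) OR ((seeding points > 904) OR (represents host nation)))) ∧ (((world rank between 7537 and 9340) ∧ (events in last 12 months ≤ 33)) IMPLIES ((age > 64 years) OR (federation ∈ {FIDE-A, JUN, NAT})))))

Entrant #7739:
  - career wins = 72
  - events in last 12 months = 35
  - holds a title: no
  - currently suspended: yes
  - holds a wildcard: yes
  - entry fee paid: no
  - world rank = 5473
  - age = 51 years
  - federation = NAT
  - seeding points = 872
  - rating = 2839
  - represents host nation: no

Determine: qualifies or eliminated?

Eliminated

Atomic conditions:
  entry fee paid: no → false
  seeding points ≤ 2321: 872 ≤ 2321 is true
  holds a title: no → false
  career wins ≤ 139: 72 ≤ 139 is true
  federation ∈ {FIDE-A, FIDE-B, JUN, REG}: NAT is not in the set → false
  NOT holds a wildcard: yes → false
  rating > 2536: 2839 > 2536 is true
  currently suspended: yes → true
  seeding points > 904: 872 > 904 is false
  represents host nation: no → false
  world rank between 7537 and 9340: 5473 in [7537, 9340] is false
  events in last 12 months ≤ 33: 35 ≤ 33 is false
  age > 64 years: 51 > 64 is false
  federation ∈ {FIDE-A, JUN, NAT}: NAT is in the set → true
Combine:
[1.1.1] false AND true = false
[1.1.2.1] false OR true = true
[1.1.2] NOT true = false
[1.1.3] exactly-one(false, false, true) = true
[1.1] false OR false OR true = true
[1] NOT true = false
[2.1.1.2] false OR false = false
[2.1.1] true OR false = true
[2.1] NOT true = false
[2.2.1] false AND false = false
[2.2.2] false OR true = true
[2.2] false → true (antecedent false ⇒ implication holds) = true
[2] false AND true = false
[root] exactly-one(false, false) = false
Overall: false → eliminated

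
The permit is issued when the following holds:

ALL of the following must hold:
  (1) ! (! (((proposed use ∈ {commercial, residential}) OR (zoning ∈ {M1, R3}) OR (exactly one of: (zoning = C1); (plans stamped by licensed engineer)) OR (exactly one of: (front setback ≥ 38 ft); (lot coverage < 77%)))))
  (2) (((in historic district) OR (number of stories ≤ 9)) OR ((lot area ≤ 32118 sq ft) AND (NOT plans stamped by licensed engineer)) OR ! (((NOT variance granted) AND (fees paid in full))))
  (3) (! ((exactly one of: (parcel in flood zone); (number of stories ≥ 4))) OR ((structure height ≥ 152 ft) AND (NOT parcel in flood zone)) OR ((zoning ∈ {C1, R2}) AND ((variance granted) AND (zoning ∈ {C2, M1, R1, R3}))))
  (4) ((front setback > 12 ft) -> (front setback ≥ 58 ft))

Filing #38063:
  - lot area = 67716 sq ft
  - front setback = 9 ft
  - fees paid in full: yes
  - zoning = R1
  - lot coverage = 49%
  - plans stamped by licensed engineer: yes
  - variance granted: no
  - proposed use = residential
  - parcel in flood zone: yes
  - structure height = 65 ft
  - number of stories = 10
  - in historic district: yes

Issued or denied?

Issued

Atomic conditions:
  proposed use ∈ {commercial, residential}: residential is in the set → true
  zoning ∈ {M1, R3}: R1 is not in the set → false
  zoning = C1: R1 == C1 is false
  plans stamped by licensed engineer: yes → true
  front setback ≥ 38 ft: 9 ≥ 38 is false
  lot coverage < 77%: 49 < 77 is true
  in historic district: yes → true
  number of stories ≤ 9: 10 ≤ 9 is false
  lot area ≤ 32118 sq ft: 67716 ≤ 32118 is false
  NOT plans stamped by licensed engineer: yes → false
  NOT variance granted: no → true
  fees paid in full: yes → true
  parcel in flood zone: yes → true
  number of stories ≥ 4: 10 ≥ 4 is true
  structure height ≥ 152 ft: 65 ≥ 152 is false
  NOT parcel in flood zone: yes → false
  zoning ∈ {C1, R2}: R1 is not in the set → false
  variance granted: no → false
  zoning ∈ {C2, M1, R1, R3}: R1 is in the set → true
  front setback > 12 ft: 9 > 12 is false
  front setback ≥ 58 ft: 9 ≥ 58 is false
Combine:
[1.1.1.3] exactly-one(false, true) = true
[1.1.1.4] exactly-one(false, true) = true
[1.1.1] true OR false OR true OR true = true
[1.1] NOT true = false
[1] NOT false = true
[2.1] true OR false = true
[2.2] false AND false = false
[2.3.1] true AND true = true
[2.3] NOT true = false
[2] true OR false OR false = true
[3.1.1] exactly-one(true, true) = false
[3.1] NOT false = true
[3.2] false AND false = false
[3.3.2] false AND true = false
[3.3] false AND false = false
[3] true OR false OR false = true
[4] false → false (antecedent false ⇒ implication holds) = true
[root] true AND true AND true AND true = true
Overall: true → issued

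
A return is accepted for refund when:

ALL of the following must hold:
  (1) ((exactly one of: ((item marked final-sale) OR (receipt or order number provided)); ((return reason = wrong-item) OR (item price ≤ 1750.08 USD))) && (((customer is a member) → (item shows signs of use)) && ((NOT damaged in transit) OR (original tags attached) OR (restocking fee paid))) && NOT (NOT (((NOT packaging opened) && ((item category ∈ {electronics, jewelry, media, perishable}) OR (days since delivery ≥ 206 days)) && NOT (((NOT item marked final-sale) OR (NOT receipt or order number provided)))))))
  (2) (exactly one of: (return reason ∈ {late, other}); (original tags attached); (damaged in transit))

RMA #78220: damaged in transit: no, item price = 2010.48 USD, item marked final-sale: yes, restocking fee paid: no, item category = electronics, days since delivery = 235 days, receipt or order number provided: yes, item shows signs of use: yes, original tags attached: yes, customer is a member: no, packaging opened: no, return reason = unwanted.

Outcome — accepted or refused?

Accepted

Atomic conditions:
  item marked final-sale: yes → true
  receipt or order number provided: yes → true
  return reason = wrong-item: unwanted == wrong-item is false
  item price ≤ 1750.08 USD: 2010.48 ≤ 1750.08 is false
  customer is a member: no → false
  item shows signs of use: yes → true
  NOT damaged in transit: no → true
  original tags attached: yes → true
  restocking fee paid: no → false
  NOT packaging opened: no → true
  item category ∈ {electronics, jewelry, media, perishable}: electronics is in the set → true
  days since delivery ≥ 206 days: 235 ≥ 206 is true
  NOT item marked final-sale: yes → false
  NOT receipt or order number provided: yes → false
  return reason ∈ {late, other}: unwanted is not in the set → false
  damaged in transit: no → false
Combine:
[1.1.1] true OR true = true
[1.1.2] false OR false = false
[1.1] exactly-one(true, false) = true
[1.2.1] false → true (antecedent false ⇒ implication holds) = true
[1.2.2] true OR true OR false = true
[1.2] true AND true = true
[1.3.1.1.2] true OR true = true
[1.3.1.1.3.1] false OR false = false
[1.3.1.1.3] NOT false = true
[1.3.1.1] true AND true AND true = true
[1.3.1] NOT true = false
[1.3] NOT false = true
[1] true AND true AND true = true
[2] exactly-one(false, true, false) = true
[root] true AND true = true
Overall: true → accepted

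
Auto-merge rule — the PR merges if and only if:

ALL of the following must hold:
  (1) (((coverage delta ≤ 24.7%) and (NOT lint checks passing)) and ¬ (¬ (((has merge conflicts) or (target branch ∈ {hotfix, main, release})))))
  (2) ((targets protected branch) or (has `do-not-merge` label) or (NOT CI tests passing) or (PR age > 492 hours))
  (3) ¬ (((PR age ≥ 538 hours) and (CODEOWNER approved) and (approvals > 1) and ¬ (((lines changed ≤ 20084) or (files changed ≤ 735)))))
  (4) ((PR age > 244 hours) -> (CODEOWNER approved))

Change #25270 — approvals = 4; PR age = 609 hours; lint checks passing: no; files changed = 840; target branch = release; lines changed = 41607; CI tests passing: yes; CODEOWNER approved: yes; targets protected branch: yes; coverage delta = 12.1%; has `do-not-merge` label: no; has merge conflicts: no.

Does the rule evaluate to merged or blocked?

Blocked

Atomic conditions:
  coverage delta ≤ 24.7%: 12.1 ≤ 24.7 is true
  NOT lint checks passing: no → true
  has merge conflicts: no → false
  target branch ∈ {hotfix, main, release}: release is in the set → true
  targets protected branch: yes → true
  has `do-not-merge` label: no → false
  NOT CI tests passing: yes → false
  PR age > 492 hours: 609 > 492 is true
  PR age ≥ 538 hours: 609 ≥ 538 is true
  CODEOWNER approved: yes → true
  approvals > 1: 4 > 1 is true
  lines changed ≤ 20084: 41607 ≤ 20084 is false
  files changed ≤ 735: 840 ≤ 735 is false
  PR age > 244 hours: 609 > 244 is true
Combine:
[1.1] true AND true = true
[1.2.1.1] false OR true = true
[1.2.1] NOT true = false
[1.2] NOT false = true
[1] true AND true = true
[2] true OR false OR false OR true = true
[3.1.4.1] false OR false = false
[3.1.4] NOT false = true
[3.1] true AND true AND true AND true = true
[3] NOT true = false
[4] true → true = true
[root] true AND true AND false AND true = false
Overall: false → blocked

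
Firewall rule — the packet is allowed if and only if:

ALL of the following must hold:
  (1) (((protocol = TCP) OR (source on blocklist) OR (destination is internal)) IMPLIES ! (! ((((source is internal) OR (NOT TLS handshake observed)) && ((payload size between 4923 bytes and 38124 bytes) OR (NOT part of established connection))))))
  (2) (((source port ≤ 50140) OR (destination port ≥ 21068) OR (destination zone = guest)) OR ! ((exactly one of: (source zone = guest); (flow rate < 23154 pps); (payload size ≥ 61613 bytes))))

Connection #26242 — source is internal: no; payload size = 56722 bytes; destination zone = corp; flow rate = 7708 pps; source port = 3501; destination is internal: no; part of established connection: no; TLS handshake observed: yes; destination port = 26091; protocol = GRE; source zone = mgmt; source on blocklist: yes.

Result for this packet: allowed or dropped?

Atomic conditions:
  protocol = TCP: GRE == TCP is false
  source on blocklist: yes → true
  destination is internal: no → false
  source is internal: no → false
  NOT TLS handshake observed: yes → false
  payload size between 4923 bytes and 38124 bytes: 56722 in [4923, 38124] is false
  NOT part of established connection: no → true
  source port ≤ 50140: 3501 ≤ 50140 is true
  destination port ≥ 21068: 26091 ≥ 21068 is true
  destination zone = guest: corp == guest is false
  source zone = guest: mgmt == guest is false
  flow rate < 23154 pps: 7708 < 23154 is true
  payload size ≥ 61613 bytes: 56722 ≥ 61613 is false
Combine:
[1.1] false OR true OR false = true
[1.2.1.1.1] false OR false = false
[1.2.1.1.2] false OR true = true
[1.2.1.1] false AND true = false
[1.2.1] NOT false = true
[1.2] NOT true = false
[1] true → false = false
[2.1] true OR true OR false = true
[2.2.1] exactly-one(false, true, false) = true
[2.2] NOT true = false
[2] true OR false = true
[root] false AND true = false
Overall: false → dropped

Dropped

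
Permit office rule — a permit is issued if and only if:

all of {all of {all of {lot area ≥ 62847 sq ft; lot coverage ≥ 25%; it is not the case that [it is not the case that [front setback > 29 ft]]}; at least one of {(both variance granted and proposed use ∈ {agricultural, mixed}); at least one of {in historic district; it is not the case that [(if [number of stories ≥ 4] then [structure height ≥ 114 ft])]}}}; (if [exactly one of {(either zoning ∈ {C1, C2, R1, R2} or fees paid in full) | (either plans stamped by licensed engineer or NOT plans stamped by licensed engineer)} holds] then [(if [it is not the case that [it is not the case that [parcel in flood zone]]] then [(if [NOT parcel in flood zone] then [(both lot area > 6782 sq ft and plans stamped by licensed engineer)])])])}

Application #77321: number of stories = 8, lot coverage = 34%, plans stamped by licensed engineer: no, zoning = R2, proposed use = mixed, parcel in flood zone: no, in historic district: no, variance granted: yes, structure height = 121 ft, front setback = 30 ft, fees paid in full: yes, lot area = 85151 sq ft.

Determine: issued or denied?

Atomic conditions:
  lot area ≥ 62847 sq ft: 85151 ≥ 62847 is true
  lot coverage ≥ 25%: 34 ≥ 25 is true
  front setback > 29 ft: 30 > 29 is true
  variance granted: yes → true
  proposed use ∈ {agricultural, mixed}: mixed is in the set → true
  in historic district: no → false
  number of stories ≥ 4: 8 ≥ 4 is true
  structure height ≥ 114 ft: 121 ≥ 114 is true
  zoning ∈ {C1, C2, R1, R2}: R2 is in the set → true
  fees paid in full: yes → true
  plans stamped by licensed engineer: no → false
  NOT plans stamped by licensed engineer: no → true
  parcel in flood zone: no → false
  NOT parcel in flood zone: no → true
  lot area > 6782 sq ft: 85151 > 6782 is true
Combine:
[1.1.3.1] NOT true = false
[1.1.3] NOT false = true
[1.1] true AND true AND true = true
[1.2.1] true AND true = true
[1.2.2.2.1] true → true = true
[1.2.2.2] NOT true = false
[1.2.2] false OR false = false
[1.2] true OR false = true
[1] true AND true = true
[2.1.1] true OR true = true
[2.1.2] false OR true = true
[2.1] exactly-one(true, true) = false
[2.2.1.1] NOT false = true
[2.2.1] NOT true = false
[2.2.2.2] true AND false = false
[2.2.2] true → false = false
[2.2] false → false (antecedent false ⇒ implication holds) = true
[2] false → true (antecedent false ⇒ implication holds) = true
[root] true AND true = true
Overall: true → issued

Issued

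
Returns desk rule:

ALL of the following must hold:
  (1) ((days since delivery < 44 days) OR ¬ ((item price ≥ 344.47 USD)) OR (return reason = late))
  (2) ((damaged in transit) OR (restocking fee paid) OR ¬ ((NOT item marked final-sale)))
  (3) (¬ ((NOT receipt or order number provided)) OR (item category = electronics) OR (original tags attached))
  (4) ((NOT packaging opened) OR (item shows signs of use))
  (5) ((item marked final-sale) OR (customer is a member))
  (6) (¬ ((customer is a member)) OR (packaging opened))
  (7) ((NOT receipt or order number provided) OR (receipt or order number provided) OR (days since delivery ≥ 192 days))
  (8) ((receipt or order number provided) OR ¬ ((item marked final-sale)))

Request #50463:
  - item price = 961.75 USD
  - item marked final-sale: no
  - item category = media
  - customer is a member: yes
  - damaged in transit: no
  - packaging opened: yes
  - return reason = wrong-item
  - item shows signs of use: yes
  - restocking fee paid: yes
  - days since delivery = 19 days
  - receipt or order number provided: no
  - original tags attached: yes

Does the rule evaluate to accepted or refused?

Atomic conditions:
  days since delivery < 44 days: 19 < 44 is true
  item price ≥ 344.47 USD: 961.75 ≥ 344.47 is true
  return reason = late: wrong-item == late is false
  damaged in transit: no → false
  restocking fee paid: yes → true
  NOT item marked final-sale: no → true
  NOT receipt or order number provided: no → true
  item category = electronics: media == electronics is false
  original tags attached: yes → true
  NOT packaging opened: yes → false
  item shows signs of use: yes → true
  item marked final-sale: no → false
  customer is a member: yes → true
  packaging opened: yes → true
  receipt or order number provided: no → false
  days since delivery ≥ 192 days: 19 ≥ 192 is false
Combine:
[1.2] NOT true = false
[1] true OR false OR false = true
[2.3] NOT true = false
[2] false OR true OR false = true
[3.1] NOT true = false
[3] false OR false OR true = true
[4] false OR true = true
[5] false OR true = true
[6.1] NOT true = false
[6] false OR true = true
[7] true OR false OR false = true
[8.2] NOT false = true
[8] false OR true = true
[root] true AND true AND true AND true AND true AND true AND true AND true = true
Overall: true → accepted

Accepted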